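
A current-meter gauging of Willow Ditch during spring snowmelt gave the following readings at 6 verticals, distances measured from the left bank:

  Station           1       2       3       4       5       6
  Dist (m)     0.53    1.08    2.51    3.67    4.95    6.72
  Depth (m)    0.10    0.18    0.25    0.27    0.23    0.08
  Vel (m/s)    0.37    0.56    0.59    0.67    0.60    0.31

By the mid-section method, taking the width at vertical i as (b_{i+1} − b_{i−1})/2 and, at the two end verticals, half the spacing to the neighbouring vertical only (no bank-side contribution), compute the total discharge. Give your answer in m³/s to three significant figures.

0.754 m³/s

w_1 = (1.08 − 0.53)/2 = 0.275 m; q_1 = 0.37 × 0.10 × 0.275 = 0.01018 m³/s
w_2 = (2.51 − 0.53)/2 = 0.99 m; q_2 = 0.56 × 0.18 × 0.99 = 0.09979 m³/s
w_3 = (3.67 − 1.08)/2 = 1.295 m; q_3 = 0.59 × 0.25 × 1.295 = 0.1910 m³/s
w_4 = (4.95 − 2.51)/2 = 1.22 m; q_4 = 0.67 × 0.27 × 1.22 = 0.2207 m³/s
w_5 = (6.72 − 3.67)/2 = 1.525 m; q_5 = 0.60 × 0.23 × 1.525 = 0.2105 m³/s
w_6 = (6.72 − 4.95)/2 = 0.885 m; q_6 = 0.31 × 0.08 × 0.885 = 0.02195 m³/s
Q = Σ qᵢ = 0.7541 m³/s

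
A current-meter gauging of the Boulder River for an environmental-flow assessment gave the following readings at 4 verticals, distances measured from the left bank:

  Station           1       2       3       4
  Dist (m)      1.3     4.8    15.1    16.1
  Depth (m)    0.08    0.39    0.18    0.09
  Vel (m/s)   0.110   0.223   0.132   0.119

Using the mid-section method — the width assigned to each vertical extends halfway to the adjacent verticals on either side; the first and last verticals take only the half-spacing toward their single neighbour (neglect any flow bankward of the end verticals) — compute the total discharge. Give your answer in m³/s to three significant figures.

0.755 m³/s

w_1 = (4.8 − 1.3)/2 = 1.75 m; q_1 = 0.110 × 0.08 × 1.75 = 0.01540 m³/s
w_2 = (15.1 − 1.3)/2 = 6.9 m; q_2 = 0.223 × 0.39 × 6.9 = 0.6001 m³/s
w_3 = (16.1 − 4.8)/2 = 5.65 m; q_3 = 0.132 × 0.18 × 5.65 = 0.1342 m³/s
w_4 = (16.1 − 15.1)/2 = 0.5 m; q_4 = 0.119 × 0.09 × 0.5 = 0.005355 m³/s
Q = Σ qᵢ = 0.7551 m³/s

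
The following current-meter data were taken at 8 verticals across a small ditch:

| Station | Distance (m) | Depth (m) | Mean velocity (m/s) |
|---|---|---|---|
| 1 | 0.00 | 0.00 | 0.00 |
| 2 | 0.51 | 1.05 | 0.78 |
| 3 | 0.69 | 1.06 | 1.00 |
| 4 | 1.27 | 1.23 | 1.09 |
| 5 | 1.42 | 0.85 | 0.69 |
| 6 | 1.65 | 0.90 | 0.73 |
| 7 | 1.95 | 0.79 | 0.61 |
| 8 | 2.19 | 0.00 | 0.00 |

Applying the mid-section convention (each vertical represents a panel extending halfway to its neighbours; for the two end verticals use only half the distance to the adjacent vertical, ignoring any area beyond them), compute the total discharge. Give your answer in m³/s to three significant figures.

w_2 = (0.69 − 0.00)/2 = 0.345 m; q_2 = 0.78 × 1.05 × 0.345 = 0.2826 m³/s
w_3 = (1.27 − 0.51)/2 = 0.38 m; q_3 = 1.00 × 1.06 × 0.38 = 0.4028 m³/s
w_4 = (1.42 − 0.69)/2 = 0.365 m; q_4 = 1.09 × 1.23 × 0.365 = 0.4894 m³/s
w_5 = (1.65 − 1.27)/2 = 0.19 m; q_5 = 0.69 × 0.85 × 0.19 = 0.1114 m³/s
w_6 = (1.95 − 1.42)/2 = 0.265 m; q_6 = 0.73 × 0.90 × 0.265 = 0.1741 m³/s
w_7 = (2.19 − 1.65)/2 = 0.27 m; q_7 = 0.61 × 0.79 × 0.27 = 0.1301 m³/s
Stations 1, 8 contribute zero (depth or velocity is 0).
Q = Σ qᵢ = 1.590 m³/s

1.59 m³/s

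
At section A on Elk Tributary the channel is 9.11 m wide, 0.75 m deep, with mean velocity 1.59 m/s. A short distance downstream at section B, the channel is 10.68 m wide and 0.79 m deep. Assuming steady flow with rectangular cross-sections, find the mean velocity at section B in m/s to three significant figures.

Q = A₁V₁ = (9.11×0.75) × 1.59 = 10.86 m³/s
A₂ = 10.68 × 0.79 = 8.437 m²
V₂ = Q/A₂ = 10.86/8.437 = 1.288 m/s

1.29 m/s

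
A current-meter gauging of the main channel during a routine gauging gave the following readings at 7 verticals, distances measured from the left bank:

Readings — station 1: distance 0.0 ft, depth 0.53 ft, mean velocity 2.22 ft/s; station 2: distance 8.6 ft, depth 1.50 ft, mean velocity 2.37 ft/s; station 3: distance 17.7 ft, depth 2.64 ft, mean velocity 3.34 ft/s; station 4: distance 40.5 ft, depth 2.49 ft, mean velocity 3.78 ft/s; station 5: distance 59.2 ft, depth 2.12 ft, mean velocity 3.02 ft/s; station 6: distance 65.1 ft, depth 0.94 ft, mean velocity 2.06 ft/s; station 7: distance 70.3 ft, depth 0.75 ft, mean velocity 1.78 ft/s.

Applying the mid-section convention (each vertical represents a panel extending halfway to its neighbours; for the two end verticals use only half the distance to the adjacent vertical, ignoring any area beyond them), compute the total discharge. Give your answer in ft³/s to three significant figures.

465 ft³/s

w_1 = (8.6 − 0.0)/2 = 4.3 ft; q_1 = 2.22 × 0.53 × 4.3 = 5.059 ft³/s
w_2 = (17.7 − 0.0)/2 = 8.85 ft; q_2 = 2.37 × 1.50 × 8.85 = 31.46 ft³/s
w_3 = (40.5 − 8.6)/2 = 15.95 ft; q_3 = 3.34 × 2.64 × 15.95 = 140.6 ft³/s
w_4 = (59.2 − 17.7)/2 = 20.75 ft; q_4 = 3.78 × 2.49 × 20.75 = 195.3 ft³/s
w_5 = (65.1 − 40.5)/2 = 12.3 ft; q_5 = 3.02 × 2.12 × 12.3 = 78.75 ft³/s
w_6 = (70.3 − 59.2)/2 = 5.55 ft; q_6 = 2.06 × 0.94 × 5.55 = 10.75 ft³/s
w_7 = (70.3 − 65.1)/2 = 2.6 ft; q_7 = 1.78 × 0.75 × 2.6 = 3.471 ft³/s
Q = Σ qᵢ = 465.4 ft³/s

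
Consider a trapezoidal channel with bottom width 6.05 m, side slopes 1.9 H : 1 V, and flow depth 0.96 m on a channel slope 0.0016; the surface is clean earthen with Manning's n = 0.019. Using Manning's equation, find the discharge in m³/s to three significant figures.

13.1 m³/s

A = (b + z·y)·y = (6.05 + 1.9×0.96)×0.96 = 7.559 m²
P = b + 2y√(1+z²) = 6.05 + 2×0.96×√(1+1.9²) = 10.17 m
R = A/P = 7.559/10.17 = 0.7431 m
Q = (1/n)·A·R^(2/3)·S^(1/2) = (1/0.019) × 7.559 × 0.7431^(2/3) × 0.0016^(1/2) = 13.06 m³/s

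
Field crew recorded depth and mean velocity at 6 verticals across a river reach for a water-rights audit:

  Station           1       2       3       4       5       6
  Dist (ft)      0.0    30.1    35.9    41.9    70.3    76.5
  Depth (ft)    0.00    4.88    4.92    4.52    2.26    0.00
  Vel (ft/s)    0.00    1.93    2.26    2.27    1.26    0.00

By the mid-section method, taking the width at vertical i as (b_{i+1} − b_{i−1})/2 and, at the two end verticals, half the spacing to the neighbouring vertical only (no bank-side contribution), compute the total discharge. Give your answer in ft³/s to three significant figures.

w_2 = (35.9 − 0.0)/2 = 17.95 ft; q_2 = 1.93 × 4.88 × 17.95 = 169.1 ft³/s
w_3 = (41.9 − 30.1)/2 = 5.9 ft; q_3 = 2.26 × 4.92 × 5.9 = 65.60 ft³/s
w_4 = (70.3 − 35.9)/2 = 17.2 ft; q_4 = 2.27 × 4.52 × 17.2 = 176.5 ft³/s
w_5 = (76.5 − 41.9)/2 = 17.3 ft; q_5 = 1.26 × 2.26 × 17.3 = 49.26 ft³/s
Stations 1, 6 contribute zero (depth or velocity is 0).
Q = Σ qᵢ = 460.4 ft³/s

460 ft³/s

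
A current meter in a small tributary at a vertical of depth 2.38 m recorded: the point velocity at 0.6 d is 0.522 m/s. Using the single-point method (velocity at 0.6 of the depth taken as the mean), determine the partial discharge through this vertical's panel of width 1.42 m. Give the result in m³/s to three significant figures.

v̄ = v₀.₆ = 0.522 m/s
q = v̄ × d × w = 0.5220 × 2.38 × 1.42 = 1.764 m³/s

1.76 m³/s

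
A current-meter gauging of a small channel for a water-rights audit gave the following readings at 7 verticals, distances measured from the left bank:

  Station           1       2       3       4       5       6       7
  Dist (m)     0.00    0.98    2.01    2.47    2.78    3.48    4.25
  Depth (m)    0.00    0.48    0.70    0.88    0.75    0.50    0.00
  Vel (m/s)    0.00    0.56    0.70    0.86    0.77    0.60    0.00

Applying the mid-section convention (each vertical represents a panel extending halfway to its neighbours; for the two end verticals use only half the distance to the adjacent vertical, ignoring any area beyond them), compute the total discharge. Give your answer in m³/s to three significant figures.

1.44 m³/s

w_2 = (2.01 − 0.00)/2 = 1.005 m; q_2 = 0.56 × 0.48 × 1.005 = 0.2701 m³/s
w_3 = (2.47 − 0.98)/2 = 0.745 m; q_3 = 0.70 × 0.70 × 0.745 = 0.3651 m³/s
w_4 = (2.78 − 2.01)/2 = 0.385 m; q_4 = 0.86 × 0.88 × 0.385 = 0.2914 m³/s
w_5 = (3.48 − 2.47)/2 = 0.505 m; q_5 = 0.77 × 0.75 × 0.505 = 0.2916 m³/s
w_6 = (4.25 − 2.78)/2 = 0.735 m; q_6 = 0.60 × 0.50 × 0.735 = 0.2205 m³/s
Stations 1, 7 contribute zero (depth or velocity is 0).
Q = Σ qᵢ = 1.439 m³/s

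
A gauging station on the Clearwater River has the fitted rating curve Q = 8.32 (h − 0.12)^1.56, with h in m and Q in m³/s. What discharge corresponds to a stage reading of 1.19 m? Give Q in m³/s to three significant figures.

9.25 m³/s

Q = 8.32 × (1.19 − 0.12)^1.56 = 8.32 × 1.07^1.56 = 9.246 m³/s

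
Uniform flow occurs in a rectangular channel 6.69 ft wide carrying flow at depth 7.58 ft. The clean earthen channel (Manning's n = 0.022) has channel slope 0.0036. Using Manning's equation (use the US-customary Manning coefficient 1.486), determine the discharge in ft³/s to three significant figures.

360 ft³/s

A = b·y = 6.69 × 7.58 = 50.71 ft²
P = b + 2y = 6.69 + 2×7.58 = 21.85 ft
R = A/P = 50.71/21.85 = 2.321 ft
Q = (1.486/n)·A·R^(2/3)·S^(1/2) = (1.486/0.022) × 50.71 × 2.321^(2/3) × 0.0036^(1/2) = 360.3 ft³/s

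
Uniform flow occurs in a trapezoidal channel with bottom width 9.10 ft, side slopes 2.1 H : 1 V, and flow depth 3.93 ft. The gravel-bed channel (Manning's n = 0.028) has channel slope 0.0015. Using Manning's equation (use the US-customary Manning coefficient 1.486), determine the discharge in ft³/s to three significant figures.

258 ft³/s

A = (b + z·y)·y = (9.10 + 2.1×3.93)×3.93 = 68.20 ft²
P = b + 2y√(1+z²) = 9.10 + 2×3.93×√(1+2.1²) = 27.38 ft
R = A/P = 68.20/27.38 = 2.491 ft
Q = (1.486/n)·A·R^(2/3)·S^(1/2) = (1.486/0.028) × 68.20 × 2.491^(2/3) × 0.0015^(1/2) = 257.6 ft³/s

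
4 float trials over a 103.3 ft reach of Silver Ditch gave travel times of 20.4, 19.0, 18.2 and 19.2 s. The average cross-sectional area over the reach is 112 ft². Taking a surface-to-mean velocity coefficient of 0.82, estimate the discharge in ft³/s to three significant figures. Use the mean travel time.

t̄ = (20.4 + 19.0 + 18.2 + 19.2) / 4 = 19.2 s
v_surface = L / t̄ = 103.3 / 19.2 = 5.380 ft/s
v_mean = 0.82 × 5.380 = 4.412 ft/s
Q = A × v_mean = 112 × 4.412 = 494.1 ft³/s

494 ft³/s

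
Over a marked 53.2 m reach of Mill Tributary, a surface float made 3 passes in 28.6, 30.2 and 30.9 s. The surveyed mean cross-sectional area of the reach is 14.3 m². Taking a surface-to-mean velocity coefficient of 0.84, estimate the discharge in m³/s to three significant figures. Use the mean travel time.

21.4 m³/s

t̄ = (28.6 + 30.2 + 30.9) / 3 = 29.9 s
v_surface = L / t̄ = 53.2 / 29.9 = 1.779 m/s
v_mean = 0.84 × 1.779 = 1.495 m/s
Q = A × v_mean = 14.3 × 1.495 = 21.37 m³/s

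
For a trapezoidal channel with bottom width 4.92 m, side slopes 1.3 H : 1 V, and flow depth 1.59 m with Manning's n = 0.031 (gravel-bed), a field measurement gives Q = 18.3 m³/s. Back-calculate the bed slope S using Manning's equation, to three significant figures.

0.00231

A = (b + z·y)·y = (4.92 + 1.3×1.59)×1.59 = 11.11 m²
P = b + 2y√(1+z²) = 4.92 + 2×1.59×√(1+1.3²) = 10.14 m
R = A/P = 11.11/10.14 = 1.096 m
S = (Q·n / (1·A·R^(2/3)))² = (18.3×0.031 / (1×11.11×1.063))² = 0.002307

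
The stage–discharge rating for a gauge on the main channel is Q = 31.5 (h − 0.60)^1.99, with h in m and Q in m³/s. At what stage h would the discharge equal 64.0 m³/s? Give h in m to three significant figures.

h − h₀ = (Q/C)^(1/b) = (64.0/31.5)^(1/1.99) = 1.428 m
h = 0.60 + 1.428 = 2.028 m

2.03 m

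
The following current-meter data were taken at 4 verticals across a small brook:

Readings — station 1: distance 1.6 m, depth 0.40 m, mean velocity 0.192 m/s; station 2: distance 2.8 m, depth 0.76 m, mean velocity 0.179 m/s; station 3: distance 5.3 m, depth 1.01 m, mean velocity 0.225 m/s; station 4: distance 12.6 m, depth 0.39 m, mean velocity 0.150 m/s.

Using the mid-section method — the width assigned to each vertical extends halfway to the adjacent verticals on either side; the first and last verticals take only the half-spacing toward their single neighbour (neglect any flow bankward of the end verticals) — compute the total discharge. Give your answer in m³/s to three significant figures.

1.62 m³/s

w_1 = (2.8 − 1.6)/2 = 0.6 m; q_1 = 0.192 × 0.40 × 0.6 = 0.04608 m³/s
w_2 = (5.3 − 1.6)/2 = 1.85 m; q_2 = 0.179 × 0.76 × 1.85 = 0.2517 m³/s
w_3 = (12.6 − 2.8)/2 = 4.9 m; q_3 = 0.225 × 1.01 × 4.9 = 1.114 m³/s
w_4 = (12.6 − 5.3)/2 = 3.65 m; q_4 = 0.150 × 0.39 × 3.65 = 0.2135 m³/s
Q = Σ qᵢ = 1.625 m³/s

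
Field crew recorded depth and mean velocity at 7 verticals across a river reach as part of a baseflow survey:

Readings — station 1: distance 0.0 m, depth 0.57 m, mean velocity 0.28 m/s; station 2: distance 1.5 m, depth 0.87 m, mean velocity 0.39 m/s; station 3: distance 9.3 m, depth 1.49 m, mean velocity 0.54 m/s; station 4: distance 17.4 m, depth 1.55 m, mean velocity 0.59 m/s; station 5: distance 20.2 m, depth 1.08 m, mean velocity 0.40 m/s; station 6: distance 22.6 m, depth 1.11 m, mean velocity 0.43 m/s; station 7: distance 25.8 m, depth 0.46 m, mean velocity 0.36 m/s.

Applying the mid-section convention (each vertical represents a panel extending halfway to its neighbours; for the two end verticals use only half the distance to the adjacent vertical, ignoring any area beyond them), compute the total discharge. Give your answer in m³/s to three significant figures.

15.8 m³/s

w_1 = (1.5 − 0.0)/2 = 0.75 m; q_1 = 0.28 × 0.57 × 0.75 = 0.1197 m³/s
w_2 = (9.3 − 0.0)/2 = 4.65 m; q_2 = 0.39 × 0.87 × 4.65 = 1.578 m³/s
w_3 = (17.4 − 1.5)/2 = 7.95 m; q_3 = 0.54 × 1.49 × 7.95 = 6.397 m³/s
w_4 = (20.2 − 9.3)/2 = 5.45 m; q_4 = 0.59 × 1.55 × 5.45 = 4.984 m³/s
w_5 = (22.6 − 17.4)/2 = 2.6 m; q_5 = 0.40 × 1.08 × 2.6 = 1.123 m³/s
w_6 = (25.8 − 20.2)/2 = 2.8 m; q_6 = 0.43 × 1.11 × 2.8 = 1.336 m³/s
w_7 = (25.8 − 22.6)/2 = 1.6 m; q_7 = 0.36 × 0.46 × 1.6 = 0.2650 m³/s
Q = Σ qᵢ = 15.80 m³/s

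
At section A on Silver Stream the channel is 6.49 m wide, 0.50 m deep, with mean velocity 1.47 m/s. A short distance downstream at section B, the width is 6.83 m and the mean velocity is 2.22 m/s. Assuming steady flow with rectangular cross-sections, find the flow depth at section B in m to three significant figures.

Q = A₁V₁ = (6.49×0.50) × 1.47 = 4.770 m³/s
d₂ = Q/(b₂ V₂) = 4.770/(6.83×2.22) = 0.3146 m

0.315 m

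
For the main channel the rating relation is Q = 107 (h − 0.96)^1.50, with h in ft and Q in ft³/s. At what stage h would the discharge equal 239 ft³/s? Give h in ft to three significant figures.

2.67 ft

h − h₀ = (Q/C)^(1/b) = (239/107)^(1/1.50) = 1.709 ft
h = 0.96 + 1.709 = 2.669 ft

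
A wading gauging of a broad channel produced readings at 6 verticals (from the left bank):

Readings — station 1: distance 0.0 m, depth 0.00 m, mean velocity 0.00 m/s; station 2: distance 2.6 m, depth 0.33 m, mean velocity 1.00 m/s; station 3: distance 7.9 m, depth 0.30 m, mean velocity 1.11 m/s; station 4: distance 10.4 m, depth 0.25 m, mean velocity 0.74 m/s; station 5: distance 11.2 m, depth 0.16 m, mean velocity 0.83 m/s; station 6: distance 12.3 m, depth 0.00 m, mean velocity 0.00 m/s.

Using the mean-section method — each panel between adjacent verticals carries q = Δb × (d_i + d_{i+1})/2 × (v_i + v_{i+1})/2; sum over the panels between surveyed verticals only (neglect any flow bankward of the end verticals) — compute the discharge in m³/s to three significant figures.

Panel 1-2: Δb = 2.6 m, d̄ = (0.00+0.33)/2 = 0.165, v̄ = (0.00+1.00)/2 = 0.5 → q = 2.6×0.165×0.5 = 0.2145 m³/s
Panel 2-3: Δb = 5.3 m, d̄ = (0.33+0.30)/2 = 0.315, v̄ = (1.00+1.11)/2 = 1.055 → q = 5.3×0.315×1.055 = 1.761 m³/s
Panel 3-4: Δb = 2.5 m, d̄ = (0.30+0.25)/2 = 0.275, v̄ = (1.11+0.74)/2 = 0.925 → q = 2.5×0.275×0.925 = 0.6359 m³/s
Panel 4-5: Δb = 0.8 m, d̄ = (0.25+0.16)/2 = 0.205, v̄ = (0.74+0.83)/2 = 0.785 → q = 0.8×0.205×0.785 = 0.1287 m³/s
Panel 5-6: Δb = 1.1 m, d̄ = (0.16+0.00)/2 = 0.08, v̄ = (0.83+0.00)/2 = 0.415 → q = 1.1×0.08×0.415 = 0.03652 m³/s
Q = Σ q = 2.777 m³/s

2.78 m³/s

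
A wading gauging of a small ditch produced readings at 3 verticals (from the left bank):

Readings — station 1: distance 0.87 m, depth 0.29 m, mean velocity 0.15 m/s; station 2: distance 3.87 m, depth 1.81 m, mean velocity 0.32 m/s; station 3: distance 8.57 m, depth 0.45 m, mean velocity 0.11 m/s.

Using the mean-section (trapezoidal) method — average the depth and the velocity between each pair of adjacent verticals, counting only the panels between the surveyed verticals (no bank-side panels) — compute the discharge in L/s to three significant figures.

Panel 1-2: Δb = 3 m, d̄ = (0.29+1.81)/2 = 1.05, v̄ = (0.15+0.32)/2 = 0.235 → q = 3×1.05×0.235 = 0.7403 m³/s
Panel 2-3: Δb = 4.7 m, d̄ = (1.81+0.45)/2 = 1.13, v̄ = (0.32+0.11)/2 = 0.215 → q = 4.7×1.13×0.215 = 1.142 m³/s
Q = Σ q = 1.882 m³/s
= 1.882 × 1000 = 1882 L/s

1880 L/s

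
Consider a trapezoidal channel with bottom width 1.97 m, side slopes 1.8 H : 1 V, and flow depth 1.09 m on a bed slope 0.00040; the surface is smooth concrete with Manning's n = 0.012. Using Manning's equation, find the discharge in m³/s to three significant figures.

5.43 m³/s

A = (b + z·y)·y = (1.97 + 1.8×1.09)×1.09 = 4.286 m²
P = b + 2y√(1+z²) = 1.97 + 2×1.09×√(1+1.8²) = 6.459 m
R = A/P = 4.286/6.459 = 0.6636 m
Q = (1/n)·A·R^(2/3)·S^(1/2) = (1/0.012) × 4.286 × 0.6636^(2/3) × 0.00040^(1/2) = 5.434 m³/s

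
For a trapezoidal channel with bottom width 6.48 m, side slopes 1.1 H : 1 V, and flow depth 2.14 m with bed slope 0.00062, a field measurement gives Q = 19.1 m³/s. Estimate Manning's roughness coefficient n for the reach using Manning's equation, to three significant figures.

A = (b + z·y)·y = (6.48 + 1.1×2.14)×2.14 = 18.90 m²
P = b + 2y√(1+z²) = 6.48 + 2×2.14×√(1+1.1²) = 12.84 m
R = A/P = 18.90/12.84 = 1.472 m
n = (1/Q)·A·R^(2/3)·S^(1/2) = (1/19.1) × 18.90 × 1.294 × 0.02490 = 0.03189

0.0319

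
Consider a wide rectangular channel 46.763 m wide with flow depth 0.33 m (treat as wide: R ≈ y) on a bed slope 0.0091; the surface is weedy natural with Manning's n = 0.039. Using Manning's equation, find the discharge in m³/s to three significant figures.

A = b·y = 46.763 × 0.33 = 15.43 m²
Wide channel: R ≈ y = 0.33 m
Q = (1/n)·A·R^(2/3)·S^(1/2) = (1/0.039) × 15.43 × 0.3300^(2/3) × 0.0091^(1/2) = 18.03 m³/s

18.0 m³/s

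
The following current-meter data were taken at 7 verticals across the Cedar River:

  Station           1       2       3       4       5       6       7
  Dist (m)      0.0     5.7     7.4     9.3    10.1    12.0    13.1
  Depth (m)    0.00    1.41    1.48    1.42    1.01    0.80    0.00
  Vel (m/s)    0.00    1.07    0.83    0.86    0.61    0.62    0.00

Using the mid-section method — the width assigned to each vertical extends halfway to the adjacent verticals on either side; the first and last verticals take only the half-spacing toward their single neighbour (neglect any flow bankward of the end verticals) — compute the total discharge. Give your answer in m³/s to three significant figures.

w_2 = (7.4 − 0.0)/2 = 3.7 m; q_2 = 1.07 × 1.41 × 3.7 = 5.582 m³/s
w_3 = (9.3 − 5.7)/2 = 1.8 m; q_3 = 0.83 × 1.48 × 1.8 = 2.211 m³/s
w_4 = (10.1 − 7.4)/2 = 1.35 m; q_4 = 0.86 × 1.42 × 1.35 = 1.649 m³/s
w_5 = (12.0 − 9.3)/2 = 1.35 m; q_5 = 0.61 × 1.01 × 1.35 = 0.8317 m³/s
w_6 = (13.1 − 10.1)/2 = 1.5 m; q_6 = 0.62 × 0.80 × 1.5 = 0.7440 m³/s
Stations 1, 7 contribute zero (depth or velocity is 0).
Q = Σ qᵢ = 11.02 m³/s

11.0 m³/s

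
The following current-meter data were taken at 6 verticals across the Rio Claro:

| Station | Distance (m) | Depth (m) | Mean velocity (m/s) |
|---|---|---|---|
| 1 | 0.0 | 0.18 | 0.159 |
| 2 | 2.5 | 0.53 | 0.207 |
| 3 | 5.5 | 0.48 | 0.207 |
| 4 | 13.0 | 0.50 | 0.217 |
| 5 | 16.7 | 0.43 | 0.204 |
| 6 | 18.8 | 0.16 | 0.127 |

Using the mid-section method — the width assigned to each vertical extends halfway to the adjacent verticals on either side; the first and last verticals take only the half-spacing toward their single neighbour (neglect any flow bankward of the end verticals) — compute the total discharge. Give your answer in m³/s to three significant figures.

w_1 = (2.5 − 0.0)/2 = 1.25 m; q_1 = 0.159 × 0.18 × 1.25 = 0.03578 m³/s
w_2 = (5.5 − 0.0)/2 = 2.75 m; q_2 = 0.207 × 0.53 × 2.75 = 0.3017 m³/s
w_3 = (13.0 − 2.5)/2 = 5.25 m; q_3 = 0.207 × 0.48 × 5.25 = 0.5216 m³/s
w_4 = (16.7 − 5.5)/2 = 5.6 m; q_4 = 0.217 × 0.50 × 5.6 = 0.6076 m³/s
w_5 = (18.8 − 13.0)/2 = 2.9 m; q_5 = 0.204 × 0.43 × 2.9 = 0.2544 m³/s
w_6 = (18.8 − 16.7)/2 = 1.05 m; q_6 = 0.127 × 0.16 × 1.05 = 0.02134 m³/s
Q = Σ qᵢ = 1.742 m³/s

1.74 m³/s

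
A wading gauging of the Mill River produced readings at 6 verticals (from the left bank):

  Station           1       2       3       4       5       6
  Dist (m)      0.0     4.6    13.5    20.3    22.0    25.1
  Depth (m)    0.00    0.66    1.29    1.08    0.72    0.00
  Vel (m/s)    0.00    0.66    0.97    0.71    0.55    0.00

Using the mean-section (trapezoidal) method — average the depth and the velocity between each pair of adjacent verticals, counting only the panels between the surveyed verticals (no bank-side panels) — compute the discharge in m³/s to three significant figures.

Panel 1-2: Δb = 4.6 m, d̄ = (0.00+0.66)/2 = 0.33, v̄ = (0.00+0.66)/2 = 0.33 → q = 4.6×0.33×0.33 = 0.5009 m³/s
Panel 2-3: Δb = 8.9 m, d̄ = (0.66+1.29)/2 = 0.975, v̄ = (0.66+0.97)/2 = 0.815 → q = 8.9×0.975×0.815 = 7.072 m³/s
Panel 3-4: Δb = 6.8 m, d̄ = (1.29+1.08)/2 = 1.185, v̄ = (0.97+0.71)/2 = 0.84 → q = 6.8×1.185×0.84 = 6.769 m³/s
Panel 4-5: Δb = 1.7 m, d̄ = (1.08+0.72)/2 = 0.9, v̄ = (0.71+0.55)/2 = 0.63 → q = 1.7×0.9×0.63 = 0.9639 m³/s
Panel 5-6: Δb = 3.1 m, d̄ = (0.72+0.00)/2 = 0.36, v̄ = (0.55+0.00)/2 = 0.275 → q = 3.1×0.36×0.275 = 0.3069 m³/s
Q = Σ q = 15.61 m³/s

15.6 m³/s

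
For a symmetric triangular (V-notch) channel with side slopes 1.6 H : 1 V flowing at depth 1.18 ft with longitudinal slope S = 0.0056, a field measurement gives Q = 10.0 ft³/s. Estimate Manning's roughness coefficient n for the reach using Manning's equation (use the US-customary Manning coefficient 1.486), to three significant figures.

0.0156

A = z·y² = 1.6×1.18² = 2.228 ft²
P = 2y√(1+z²) = 2×1.18×√(1+1.6²) = 4.453 ft
R = A/P = 2.228/4.453 = 0.5003 ft
n = (1.486/Q)·A·R^(2/3)·S^(1/2) = (1.486/10.0) × 2.228 × 0.6302 × 0.07483 = 0.01561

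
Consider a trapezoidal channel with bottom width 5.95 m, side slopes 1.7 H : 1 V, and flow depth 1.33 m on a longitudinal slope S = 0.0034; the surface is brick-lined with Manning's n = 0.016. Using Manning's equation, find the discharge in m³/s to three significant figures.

39.1 m³/s

A = (b + z·y)·y = (5.95 + 1.7×1.33)×1.33 = 10.92 m²
P = b + 2y√(1+z²) = 5.95 + 2×1.33×√(1+1.7²) = 11.20 m
R = A/P = 10.92/11.20 = 0.9754 m
Q = (1/n)·A·R^(2/3)·S^(1/2) = (1/0.016) × 10.92 × 0.9754^(2/3) × 0.0034^(1/2) = 39.14 m³/s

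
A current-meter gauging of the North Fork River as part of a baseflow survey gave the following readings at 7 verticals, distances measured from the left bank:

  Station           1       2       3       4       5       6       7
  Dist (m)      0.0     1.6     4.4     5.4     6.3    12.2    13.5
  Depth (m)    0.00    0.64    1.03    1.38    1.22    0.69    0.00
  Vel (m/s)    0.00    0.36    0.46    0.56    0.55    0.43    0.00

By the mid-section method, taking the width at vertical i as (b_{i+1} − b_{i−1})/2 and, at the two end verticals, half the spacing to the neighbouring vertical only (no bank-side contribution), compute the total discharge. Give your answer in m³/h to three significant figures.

w_2 = (4.4 − 0.0)/2 = 2.2 m; q_2 = 0.36 × 0.64 × 2.2 = 0.5069 m³/s
w_3 = (5.4 − 1.6)/2 = 1.9 m; q_3 = 0.46 × 1.03 × 1.9 = 0.9002 m³/s
w_4 = (6.3 − 4.4)/2 = 0.95 m; q_4 = 0.56 × 1.38 × 0.95 = 0.7342 m³/s
w_5 = (12.2 − 5.4)/2 = 3.4 m; q_5 = 0.55 × 1.22 × 3.4 = 2.281 m³/s
w_6 = (13.5 − 6.3)/2 = 3.6 m; q_6 = 0.43 × 0.69 × 3.6 = 1.068 m³/s
Stations 1, 7 contribute zero (depth or velocity is 0).
Q = Σ qᵢ = 5.491 m³/s
= 5.491 × 3600 = 19770 m³/h

19800 m³/h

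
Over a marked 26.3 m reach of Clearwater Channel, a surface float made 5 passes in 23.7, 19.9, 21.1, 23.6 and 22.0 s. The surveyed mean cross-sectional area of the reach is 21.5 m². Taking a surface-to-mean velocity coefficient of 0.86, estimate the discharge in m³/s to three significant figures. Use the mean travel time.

22.0 m³/s

t̄ = (23.7 + 19.9 + 21.1 + 23.6 + 22.0) / 5 = 22.06 s
v_surface = L / t̄ = 26.3 / 22.06 = 1.192 m/s
v_mean = 0.86 × 1.192 = 1.025 m/s
Q = A × v_mean = 21.5 × 1.025 = 22.04 m³/s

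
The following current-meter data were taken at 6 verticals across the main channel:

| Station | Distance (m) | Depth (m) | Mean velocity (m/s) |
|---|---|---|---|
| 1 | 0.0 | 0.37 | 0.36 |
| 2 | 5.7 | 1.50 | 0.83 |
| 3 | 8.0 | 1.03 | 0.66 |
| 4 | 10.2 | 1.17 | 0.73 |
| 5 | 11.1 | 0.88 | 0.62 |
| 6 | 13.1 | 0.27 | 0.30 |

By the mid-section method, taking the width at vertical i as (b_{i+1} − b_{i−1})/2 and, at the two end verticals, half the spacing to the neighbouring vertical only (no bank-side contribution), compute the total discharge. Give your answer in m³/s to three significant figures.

9.09 m³/s

w_1 = (5.7 − 0.0)/2 = 2.85 m; q_1 = 0.36 × 0.37 × 2.85 = 0.3796 m³/s
w_2 = (8.0 − 0.0)/2 = 4 m; q_2 = 0.83 × 1.50 × 4 = 4.980 m³/s
w_3 = (10.2 − 5.7)/2 = 2.25 m; q_3 = 0.66 × 1.03 × 2.25 = 1.530 m³/s
w_4 = (11.1 − 8.0)/2 = 1.55 m; q_4 = 0.73 × 1.17 × 1.55 = 1.324 m³/s
w_5 = (13.1 − 10.2)/2 = 1.45 m; q_5 = 0.62 × 0.88 × 1.45 = 0.7911 m³/s
w_6 = (13.1 − 11.1)/2 = 1 m; q_6 = 0.30 × 0.27 × 1 = 0.08100 m³/s
Q = Σ qᵢ = 9.085 m³/s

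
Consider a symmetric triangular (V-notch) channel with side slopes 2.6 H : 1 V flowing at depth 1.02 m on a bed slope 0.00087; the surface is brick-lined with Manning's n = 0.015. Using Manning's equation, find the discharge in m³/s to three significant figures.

3.24 m³/s

A = z·y² = 2.6×1.02² = 2.705 m²
P = 2y√(1+z²) = 2×1.02×√(1+2.6²) = 5.683 m
R = A/P = 2.705/5.683 = 0.4760 m
Q = (1/n)·A·R^(2/3)·S^(1/2) = (1/0.015) × 2.705 × 0.4760^(2/3) × 0.00087^(1/2) = 3.243 m³/s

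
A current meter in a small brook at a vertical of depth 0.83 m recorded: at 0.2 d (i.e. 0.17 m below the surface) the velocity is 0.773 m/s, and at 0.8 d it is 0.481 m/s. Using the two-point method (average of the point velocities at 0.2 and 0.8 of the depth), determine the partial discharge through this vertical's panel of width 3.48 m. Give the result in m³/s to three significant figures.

1.81 m³/s

v̄ = (0.773 + 0.481) / 2 = 0.6270 m/s
q = v̄ × d × w = 0.6270 × 0.83 × 3.48 = 1.811 m³/s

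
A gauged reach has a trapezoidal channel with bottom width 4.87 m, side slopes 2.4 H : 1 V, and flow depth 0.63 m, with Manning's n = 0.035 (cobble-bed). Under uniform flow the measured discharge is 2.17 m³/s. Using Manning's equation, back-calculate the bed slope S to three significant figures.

A = (b + z·y)·y = (4.87 + 2.4×0.63)×0.63 = 4.021 m²
P = b + 2y√(1+z²) = 4.87 + 2×0.63×√(1+2.4²) = 8.146 m
R = A/P = 4.021/8.146 = 0.4936 m
S = (Q·n / (1·A·R^(2/3)))² = (2.17×0.035 / (1×4.021×0.6246))² = 0.0009148

0.000915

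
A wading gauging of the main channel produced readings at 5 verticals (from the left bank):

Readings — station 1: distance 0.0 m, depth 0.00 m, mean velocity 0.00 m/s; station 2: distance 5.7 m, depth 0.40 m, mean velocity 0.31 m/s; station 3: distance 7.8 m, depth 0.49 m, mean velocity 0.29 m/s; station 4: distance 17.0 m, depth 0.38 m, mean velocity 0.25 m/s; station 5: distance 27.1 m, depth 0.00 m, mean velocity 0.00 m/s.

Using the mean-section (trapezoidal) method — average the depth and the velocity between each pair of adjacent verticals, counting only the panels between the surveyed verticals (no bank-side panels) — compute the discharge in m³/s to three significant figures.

1.78 m³/s

Panel 1-2: Δb = 5.7 m, d̄ = (0.00+0.40)/2 = 0.2, v̄ = (0.00+0.31)/2 = 0.155 → q = 5.7×0.2×0.155 = 0.1767 m³/s
Panel 2-3: Δb = 2.1 m, d̄ = (0.40+0.49)/2 = 0.445, v̄ = (0.31+0.29)/2 = 0.3 → q = 2.1×0.445×0.3 = 0.2804 m³/s
Panel 3-4: Δb = 9.2 m, d̄ = (0.49+0.38)/2 = 0.435, v̄ = (0.29+0.25)/2 = 0.27 → q = 9.2×0.435×0.27 = 1.081 m³/s
Panel 4-5: Δb = 10.1 m, d̄ = (0.38+0.00)/2 = 0.19, v̄ = (0.25+0.00)/2 = 0.125 → q = 10.1×0.19×0.125 = 0.2399 m³/s
Q = Σ q = 1.777 m³/s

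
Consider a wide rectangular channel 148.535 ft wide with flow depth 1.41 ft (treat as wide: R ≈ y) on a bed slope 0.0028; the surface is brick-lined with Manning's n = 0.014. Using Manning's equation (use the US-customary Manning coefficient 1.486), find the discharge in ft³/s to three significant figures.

1480 ft³/s

A = b·y = 148.535 × 1.41 = 209.4 ft²
Wide channel: R ≈ y = 1.41 ft
Q = (1.486/n)·A·R^(2/3)·S^(1/2) = (1.486/0.014) × 209.4 × 1.410^(2/3) × 0.0028^(1/2) = 1479 ft³/s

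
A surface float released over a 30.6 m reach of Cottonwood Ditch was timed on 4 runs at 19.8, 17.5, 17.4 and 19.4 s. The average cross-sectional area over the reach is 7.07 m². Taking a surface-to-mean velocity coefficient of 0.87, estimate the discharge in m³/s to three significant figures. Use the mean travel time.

10.2 m³/s

t̄ = (19.8 + 17.5 + 17.4 + 19.4) / 4 = 18.525 s
v_surface = L / t̄ = 30.6 / 18.525 = 1.652 m/s
v_mean = 0.87 × 1.652 = 1.437 m/s
Q = A × v_mean = 7.07 × 1.437 = 10.16 m³/s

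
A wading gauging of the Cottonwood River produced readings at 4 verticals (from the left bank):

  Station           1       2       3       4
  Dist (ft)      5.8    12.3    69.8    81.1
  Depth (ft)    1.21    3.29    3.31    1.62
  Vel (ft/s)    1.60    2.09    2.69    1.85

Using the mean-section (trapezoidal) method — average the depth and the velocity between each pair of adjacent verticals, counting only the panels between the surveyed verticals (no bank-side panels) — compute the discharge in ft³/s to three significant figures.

544 ft³/s

Panel 1-2: Δb = 6.5 ft, d̄ = (1.21+3.29)/2 = 2.25, v̄ = (1.60+2.09)/2 = 1.845 → q = 6.5×2.25×1.845 = 26.98 ft³/s
Panel 2-3: Δb = 57.5 ft, d̄ = (3.29+3.31)/2 = 3.3, v̄ = (2.09+2.69)/2 = 2.39 → q = 57.5×3.3×2.39 = 453.5 ft³/s
Panel 3-4: Δb = 11.3 ft, d̄ = (3.31+1.62)/2 = 2.465, v̄ = (2.69+1.85)/2 = 2.27 → q = 11.3×2.465×2.27 = 63.23 ft³/s
Q = Σ q = 543.7 ft³/s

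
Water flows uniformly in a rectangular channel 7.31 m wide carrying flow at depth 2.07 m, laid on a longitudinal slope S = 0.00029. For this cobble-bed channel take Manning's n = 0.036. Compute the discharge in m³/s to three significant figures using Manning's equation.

A = b·y = 7.31 × 2.07 = 15.13 m²
P = b + 2y = 7.31 + 2×2.07 = 11.45 m
R = A/P = 15.13/11.45 = 1.322 m
Q = (1/n)·A·R^(2/3)·S^(1/2) = (1/0.036) × 15.13 × 1.322^(2/3) × 0.00029^(1/2) = 8.620 m³/s

8.62 m³/s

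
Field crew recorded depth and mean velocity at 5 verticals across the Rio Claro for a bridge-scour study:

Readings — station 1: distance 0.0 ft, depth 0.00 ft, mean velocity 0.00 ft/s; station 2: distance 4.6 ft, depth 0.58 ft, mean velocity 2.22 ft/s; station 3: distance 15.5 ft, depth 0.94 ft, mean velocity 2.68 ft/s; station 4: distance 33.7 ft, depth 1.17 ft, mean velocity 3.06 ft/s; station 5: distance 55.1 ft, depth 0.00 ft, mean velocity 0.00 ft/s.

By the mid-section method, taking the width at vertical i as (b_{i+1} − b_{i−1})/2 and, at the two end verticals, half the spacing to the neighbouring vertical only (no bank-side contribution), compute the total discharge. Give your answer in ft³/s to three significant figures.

118 ft³/s

w_2 = (15.5 − 0.0)/2 = 7.75 ft; q_2 = 2.22 × 0.58 × 7.75 = 9.979 ft³/s
w_3 = (33.7 − 4.6)/2 = 14.55 ft; q_3 = 2.68 × 0.94 × 14.55 = 36.65 ft³/s
w_4 = (55.1 − 15.5)/2 = 19.8 ft; q_4 = 3.06 × 1.17 × 19.8 = 70.89 ft³/s
Stations 1, 5 contribute zero (depth or velocity is 0).
Q = Σ qᵢ = 117.5 ft³/s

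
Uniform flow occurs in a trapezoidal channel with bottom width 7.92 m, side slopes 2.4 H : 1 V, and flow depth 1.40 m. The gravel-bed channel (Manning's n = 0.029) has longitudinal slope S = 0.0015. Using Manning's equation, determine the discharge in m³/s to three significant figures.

A = (b + z·y)·y = (7.92 + 2.4×1.40)×1.40 = 15.79 m²
P = b + 2y√(1+z²) = 7.92 + 2×1.40×√(1+2.4²) = 15.20 m
R = A/P = 15.79/15.20 = 1.039 m
Q = (1/n)·A·R^(2/3)·S^(1/2) = (1/0.029) × 15.79 × 1.039^(2/3) × 0.0015^(1/2) = 21.63 m³/s

21.6 m³/s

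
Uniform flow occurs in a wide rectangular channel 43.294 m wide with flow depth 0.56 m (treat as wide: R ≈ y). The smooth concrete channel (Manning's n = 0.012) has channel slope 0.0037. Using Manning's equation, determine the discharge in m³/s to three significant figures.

83.5 m³/s

A = b·y = 43.294 × 0.56 = 24.24 m²
Wide channel: R ≈ y = 0.56 m
Q = (1/n)·A·R^(2/3)·S^(1/2) = (1/0.012) × 24.24 × 0.5600^(2/3) × 0.0037^(1/2) = 83.50 m³/s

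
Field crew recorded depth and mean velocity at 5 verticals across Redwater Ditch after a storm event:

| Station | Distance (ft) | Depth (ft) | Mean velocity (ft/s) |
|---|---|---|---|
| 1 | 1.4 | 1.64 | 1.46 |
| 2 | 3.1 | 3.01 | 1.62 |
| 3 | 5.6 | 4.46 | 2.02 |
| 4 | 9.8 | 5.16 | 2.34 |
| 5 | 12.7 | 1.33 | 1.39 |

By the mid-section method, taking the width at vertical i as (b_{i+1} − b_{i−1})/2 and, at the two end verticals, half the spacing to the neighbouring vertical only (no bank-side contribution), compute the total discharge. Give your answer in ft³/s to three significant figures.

88.0 ft³/s

w_1 = (3.1 − 1.4)/2 = 0.85 ft; q_1 = 1.46 × 1.64 × 0.85 = 2.035 ft³/s
w_2 = (5.6 − 1.4)/2 = 2.1 ft; q_2 = 1.62 × 3.01 × 2.1 = 10.24 ft³/s
w_3 = (9.8 − 3.1)/2 = 3.35 ft; q_3 = 2.02 × 4.46 × 3.35 = 30.18 ft³/s
w_4 = (12.7 − 5.6)/2 = 3.55 ft; q_4 = 2.34 × 5.16 × 3.55 = 42.86 ft³/s
w_5 = (12.7 − 9.8)/2 = 1.45 ft; q_5 = 1.39 × 1.33 × 1.45 = 2.681 ft³/s
Q = Σ qᵢ = 88.00 ft³/s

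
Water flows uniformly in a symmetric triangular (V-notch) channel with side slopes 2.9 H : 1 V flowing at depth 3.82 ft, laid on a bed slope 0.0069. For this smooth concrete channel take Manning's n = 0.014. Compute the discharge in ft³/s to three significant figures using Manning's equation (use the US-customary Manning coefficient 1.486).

553 ft³/s

A = z·y² = 2.9×3.82² = 42.32 ft²
P = 2y√(1+z²) = 2×3.82×√(1+2.9²) = 23.44 ft
R = A/P = 42.32/23.44 = 1.806 ft
Q = (1.486/n)·A·R^(2/3)·S^(1/2) = (1.486/0.014) × 42.32 × 1.806^(2/3) × 0.0069^(1/2) = 553.3 ft³/s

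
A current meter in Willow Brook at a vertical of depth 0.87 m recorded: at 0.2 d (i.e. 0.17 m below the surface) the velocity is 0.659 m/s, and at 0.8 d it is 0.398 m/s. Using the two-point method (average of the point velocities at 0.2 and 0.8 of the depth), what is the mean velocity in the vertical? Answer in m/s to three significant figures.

0.529 m/s

v̄ = (0.659 + 0.398) / 2 = 0.5285 m/s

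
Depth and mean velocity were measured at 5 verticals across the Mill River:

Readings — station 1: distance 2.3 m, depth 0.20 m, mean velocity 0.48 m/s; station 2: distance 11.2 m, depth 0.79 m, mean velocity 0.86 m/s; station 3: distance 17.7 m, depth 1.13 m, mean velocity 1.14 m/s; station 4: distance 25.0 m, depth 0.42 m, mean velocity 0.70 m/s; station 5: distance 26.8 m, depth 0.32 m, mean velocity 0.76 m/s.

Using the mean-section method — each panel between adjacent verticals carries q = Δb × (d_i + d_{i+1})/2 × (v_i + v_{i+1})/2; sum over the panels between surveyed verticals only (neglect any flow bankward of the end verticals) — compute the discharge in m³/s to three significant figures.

Panel 1-2: Δb = 8.9 m, d̄ = (0.20+0.79)/2 = 0.495, v̄ = (0.48+0.86)/2 = 0.67 → q = 8.9×0.495×0.67 = 2.952 m³/s
Panel 2-3: Δb = 6.5 m, d̄ = (0.79+1.13)/2 = 0.96, v̄ = (0.86+1.14)/2 = 1 → q = 6.5×0.96×1 = 6.240 m³/s
Panel 3-4: Δb = 7.3 m, d̄ = (1.13+0.42)/2 = 0.775, v̄ = (1.14+0.70)/2 = 0.92 → q = 7.3×0.775×0.92 = 5.205 m³/s
Panel 4-5: Δb = 1.8 m, d̄ = (0.42+0.32)/2 = 0.37, v̄ = (0.70+0.76)/2 = 0.73 → q = 1.8×0.37×0.73 = 0.4862 m³/s
Q = Σ q = 14.88 m³/s

14.9 m³/s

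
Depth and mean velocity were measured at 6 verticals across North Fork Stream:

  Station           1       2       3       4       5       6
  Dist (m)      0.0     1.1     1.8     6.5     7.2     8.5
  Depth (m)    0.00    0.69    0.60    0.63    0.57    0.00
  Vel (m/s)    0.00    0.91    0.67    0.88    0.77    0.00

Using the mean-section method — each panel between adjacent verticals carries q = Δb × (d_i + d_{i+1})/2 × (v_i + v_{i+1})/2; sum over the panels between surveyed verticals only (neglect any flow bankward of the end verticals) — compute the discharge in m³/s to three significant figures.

3.26 m³/s

Panel 1-2: Δb = 1.1 m, d̄ = (0.00+0.69)/2 = 0.345, v̄ = (0.00+0.91)/2 = 0.455 → q = 1.1×0.345×0.455 = 0.1727 m³/s
Panel 2-3: Δb = 0.7 m, d̄ = (0.69+0.60)/2 = 0.645, v̄ = (0.91+0.67)/2 = 0.79 → q = 0.7×0.645×0.79 = 0.3567 m³/s
Panel 3-4: Δb = 4.7 m, d̄ = (0.60+0.63)/2 = 0.615, v̄ = (0.67+0.88)/2 = 0.775 → q = 4.7×0.615×0.775 = 2.240 m³/s
Panel 4-5: Δb = 0.7 m, d̄ = (0.63+0.57)/2 = 0.6, v̄ = (0.88+0.77)/2 = 0.825 → q = 0.7×0.6×0.825 = 0.3465 m³/s
Panel 5-6: Δb = 1.3 m, d̄ = (0.57+0.00)/2 = 0.285, v̄ = (0.77+0.00)/2 = 0.385 → q = 1.3×0.285×0.385 = 0.1426 m³/s
Q = Σ q = 3.259 m³/s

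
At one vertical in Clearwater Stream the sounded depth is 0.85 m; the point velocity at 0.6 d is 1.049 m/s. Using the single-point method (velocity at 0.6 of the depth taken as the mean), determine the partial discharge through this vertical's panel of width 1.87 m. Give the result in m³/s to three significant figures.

v̄ = v₀.₆ = 1.049 m/s
q = v̄ × d × w = 1.049 × 0.85 × 1.87 = 1.667 m³/s

1.67 m³/s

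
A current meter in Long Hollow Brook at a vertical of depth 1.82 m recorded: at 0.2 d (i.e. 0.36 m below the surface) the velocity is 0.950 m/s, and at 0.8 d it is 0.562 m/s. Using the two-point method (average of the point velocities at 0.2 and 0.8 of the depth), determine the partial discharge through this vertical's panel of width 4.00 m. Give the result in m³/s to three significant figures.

v̄ = (0.950 + 0.562) / 2 = 0.7560 m/s
q = v̄ × d × w = 0.7560 × 1.82 × 4.00 = 5.504 m³/s

5.50 m³/s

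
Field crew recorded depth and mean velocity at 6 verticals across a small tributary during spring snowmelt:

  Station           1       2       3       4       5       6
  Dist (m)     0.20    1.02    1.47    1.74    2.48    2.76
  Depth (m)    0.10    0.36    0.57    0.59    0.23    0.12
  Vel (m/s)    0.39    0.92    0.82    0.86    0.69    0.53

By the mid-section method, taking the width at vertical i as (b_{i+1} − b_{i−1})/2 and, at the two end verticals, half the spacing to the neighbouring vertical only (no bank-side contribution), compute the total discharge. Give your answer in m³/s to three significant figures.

0.741 m³/s

w_1 = (1.02 − 0.20)/2 = 0.41 m; q_1 = 0.39 × 0.10 × 0.41 = 0.01599 m³/s
w_2 = (1.47 − 0.20)/2 = 0.635 m; q_2 = 0.92 × 0.36 × 0.635 = 0.2103 m³/s
w_3 = (1.74 − 1.02)/2 = 0.36 m; q_3 = 0.82 × 0.57 × 0.36 = 0.1683 m³/s
w_4 = (2.48 − 1.47)/2 = 0.505 m; q_4 = 0.86 × 0.59 × 0.505 = 0.2562 m³/s
w_5 = (2.76 − 1.74)/2 = 0.51 m; q_5 = 0.69 × 0.23 × 0.51 = 0.08094 m³/s
w_6 = (2.76 − 2.48)/2 = 0.14 m; q_6 = 0.53 × 0.12 × 0.14 = 0.008904 m³/s
Q = Σ qᵢ = 0.7406 m³/s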